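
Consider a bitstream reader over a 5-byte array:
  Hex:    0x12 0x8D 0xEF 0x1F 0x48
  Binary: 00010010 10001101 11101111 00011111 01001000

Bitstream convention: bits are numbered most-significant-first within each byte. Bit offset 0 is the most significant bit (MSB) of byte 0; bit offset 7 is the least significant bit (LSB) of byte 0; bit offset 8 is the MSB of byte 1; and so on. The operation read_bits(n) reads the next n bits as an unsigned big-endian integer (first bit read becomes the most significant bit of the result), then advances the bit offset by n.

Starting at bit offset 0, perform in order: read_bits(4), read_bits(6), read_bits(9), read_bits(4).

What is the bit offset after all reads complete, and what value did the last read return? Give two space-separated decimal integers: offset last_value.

Read 1: bits[0:4] width=4 -> value=1 (bin 0001); offset now 4 = byte 0 bit 4; 36 bits remain
Read 2: bits[4:10] width=6 -> value=10 (bin 001010); offset now 10 = byte 1 bit 2; 30 bits remain
Read 3: bits[10:19] width=9 -> value=111 (bin 001101111); offset now 19 = byte 2 bit 3; 21 bits remain
Read 4: bits[19:23] width=4 -> value=7 (bin 0111); offset now 23 = byte 2 bit 7; 17 bits remain

Answer: 23 7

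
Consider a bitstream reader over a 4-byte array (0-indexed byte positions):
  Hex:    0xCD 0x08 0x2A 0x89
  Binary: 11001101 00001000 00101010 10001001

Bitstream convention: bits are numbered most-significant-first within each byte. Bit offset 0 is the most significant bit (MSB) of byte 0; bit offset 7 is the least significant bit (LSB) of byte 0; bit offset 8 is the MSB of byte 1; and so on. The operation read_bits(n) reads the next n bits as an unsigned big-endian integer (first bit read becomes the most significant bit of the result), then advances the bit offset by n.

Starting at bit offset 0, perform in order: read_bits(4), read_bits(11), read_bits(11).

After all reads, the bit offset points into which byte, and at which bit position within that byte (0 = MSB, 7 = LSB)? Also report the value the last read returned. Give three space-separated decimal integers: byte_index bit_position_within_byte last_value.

Read 1: bits[0:4] width=4 -> value=12 (bin 1100); offset now 4 = byte 0 bit 4; 28 bits remain
Read 2: bits[4:15] width=11 -> value=1668 (bin 11010000100); offset now 15 = byte 1 bit 7; 17 bits remain
Read 3: bits[15:26] width=11 -> value=170 (bin 00010101010); offset now 26 = byte 3 bit 2; 6 bits remain

Answer: 3 2 170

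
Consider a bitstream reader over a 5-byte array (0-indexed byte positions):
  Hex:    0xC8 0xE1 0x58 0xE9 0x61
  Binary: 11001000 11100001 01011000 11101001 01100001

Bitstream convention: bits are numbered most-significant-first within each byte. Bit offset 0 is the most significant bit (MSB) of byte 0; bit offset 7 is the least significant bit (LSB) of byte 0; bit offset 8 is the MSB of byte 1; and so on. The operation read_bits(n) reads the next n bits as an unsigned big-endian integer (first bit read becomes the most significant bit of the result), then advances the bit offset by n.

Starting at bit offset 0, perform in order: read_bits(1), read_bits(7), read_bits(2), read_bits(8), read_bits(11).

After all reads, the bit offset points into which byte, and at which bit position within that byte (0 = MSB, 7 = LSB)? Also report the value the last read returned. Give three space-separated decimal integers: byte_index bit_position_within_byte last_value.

Answer: 3 5 797

Derivation:
Read 1: bits[0:1] width=1 -> value=1 (bin 1); offset now 1 = byte 0 bit 1; 39 bits remain
Read 2: bits[1:8] width=7 -> value=72 (bin 1001000); offset now 8 = byte 1 bit 0; 32 bits remain
Read 3: bits[8:10] width=2 -> value=3 (bin 11); offset now 10 = byte 1 bit 2; 30 bits remain
Read 4: bits[10:18] width=8 -> value=133 (bin 10000101); offset now 18 = byte 2 bit 2; 22 bits remain
Read 5: bits[18:29] width=11 -> value=797 (bin 01100011101); offset now 29 = byte 3 bit 5; 11 bits remain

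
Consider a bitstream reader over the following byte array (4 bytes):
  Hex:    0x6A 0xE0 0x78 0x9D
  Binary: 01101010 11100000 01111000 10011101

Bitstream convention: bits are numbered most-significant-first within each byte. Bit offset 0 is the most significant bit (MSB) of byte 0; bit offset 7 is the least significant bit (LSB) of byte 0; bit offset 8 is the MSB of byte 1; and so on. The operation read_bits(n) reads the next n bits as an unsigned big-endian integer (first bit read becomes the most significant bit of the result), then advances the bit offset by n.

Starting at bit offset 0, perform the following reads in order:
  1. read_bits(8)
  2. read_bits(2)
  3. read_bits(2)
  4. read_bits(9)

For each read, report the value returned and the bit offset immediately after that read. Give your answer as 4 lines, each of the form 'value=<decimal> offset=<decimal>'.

Answer: value=106 offset=8
value=3 offset=10
value=2 offset=12
value=15 offset=21

Derivation:
Read 1: bits[0:8] width=8 -> value=106 (bin 01101010); offset now 8 = byte 1 bit 0; 24 bits remain
Read 2: bits[8:10] width=2 -> value=3 (bin 11); offset now 10 = byte 1 bit 2; 22 bits remain
Read 3: bits[10:12] width=2 -> value=2 (bin 10); offset now 12 = byte 1 bit 4; 20 bits remain
Read 4: bits[12:21] width=9 -> value=15 (bin 000001111); offset now 21 = byte 2 bit 5; 11 bits remain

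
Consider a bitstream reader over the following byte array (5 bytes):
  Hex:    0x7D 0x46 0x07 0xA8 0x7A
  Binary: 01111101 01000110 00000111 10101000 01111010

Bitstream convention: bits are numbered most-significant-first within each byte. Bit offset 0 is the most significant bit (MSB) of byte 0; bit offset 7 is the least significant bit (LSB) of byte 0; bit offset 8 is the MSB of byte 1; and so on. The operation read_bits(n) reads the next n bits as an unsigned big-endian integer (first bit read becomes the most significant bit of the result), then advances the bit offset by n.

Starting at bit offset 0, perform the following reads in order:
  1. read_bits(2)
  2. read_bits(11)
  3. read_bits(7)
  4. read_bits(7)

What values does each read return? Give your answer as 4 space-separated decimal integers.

Read 1: bits[0:2] width=2 -> value=1 (bin 01); offset now 2 = byte 0 bit 2; 38 bits remain
Read 2: bits[2:13] width=11 -> value=1960 (bin 11110101000); offset now 13 = byte 1 bit 5; 27 bits remain
Read 3: bits[13:20] width=7 -> value=96 (bin 1100000); offset now 20 = byte 2 bit 4; 20 bits remain
Read 4: bits[20:27] width=7 -> value=61 (bin 0111101); offset now 27 = byte 3 bit 3; 13 bits remain

Answer: 1 1960 96 61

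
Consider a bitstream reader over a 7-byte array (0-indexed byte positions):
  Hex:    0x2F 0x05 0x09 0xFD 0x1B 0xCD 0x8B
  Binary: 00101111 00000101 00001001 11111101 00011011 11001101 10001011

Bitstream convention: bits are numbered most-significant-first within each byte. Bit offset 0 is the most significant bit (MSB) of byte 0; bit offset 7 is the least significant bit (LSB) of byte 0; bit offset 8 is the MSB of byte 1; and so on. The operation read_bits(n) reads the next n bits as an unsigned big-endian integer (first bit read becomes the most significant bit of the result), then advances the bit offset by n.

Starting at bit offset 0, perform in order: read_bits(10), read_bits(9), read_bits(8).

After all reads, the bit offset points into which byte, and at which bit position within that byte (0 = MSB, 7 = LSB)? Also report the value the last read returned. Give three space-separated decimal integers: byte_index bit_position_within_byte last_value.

Answer: 3 3 79

Derivation:
Read 1: bits[0:10] width=10 -> value=188 (bin 0010111100); offset now 10 = byte 1 bit 2; 46 bits remain
Read 2: bits[10:19] width=9 -> value=40 (bin 000101000); offset now 19 = byte 2 bit 3; 37 bits remain
Read 3: bits[19:27] width=8 -> value=79 (bin 01001111); offset now 27 = byte 3 bit 3; 29 bits remain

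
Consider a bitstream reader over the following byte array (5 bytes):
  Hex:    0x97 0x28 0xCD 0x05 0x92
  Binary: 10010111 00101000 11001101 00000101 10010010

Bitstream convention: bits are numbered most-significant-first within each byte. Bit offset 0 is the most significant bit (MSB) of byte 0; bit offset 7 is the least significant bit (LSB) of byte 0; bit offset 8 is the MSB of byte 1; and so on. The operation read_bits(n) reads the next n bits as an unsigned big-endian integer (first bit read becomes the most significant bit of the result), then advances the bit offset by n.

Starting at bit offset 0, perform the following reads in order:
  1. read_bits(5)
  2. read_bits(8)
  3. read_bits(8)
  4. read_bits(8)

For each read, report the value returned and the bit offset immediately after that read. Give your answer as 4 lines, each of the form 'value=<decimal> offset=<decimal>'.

Read 1: bits[0:5] width=5 -> value=18 (bin 10010); offset now 5 = byte 0 bit 5; 35 bits remain
Read 2: bits[5:13] width=8 -> value=229 (bin 11100101); offset now 13 = byte 1 bit 5; 27 bits remain
Read 3: bits[13:21] width=8 -> value=25 (bin 00011001); offset now 21 = byte 2 bit 5; 19 bits remain
Read 4: bits[21:29] width=8 -> value=160 (bin 10100000); offset now 29 = byte 3 bit 5; 11 bits remain

Answer: value=18 offset=5
value=229 offset=13
value=25 offset=21
value=160 offset=29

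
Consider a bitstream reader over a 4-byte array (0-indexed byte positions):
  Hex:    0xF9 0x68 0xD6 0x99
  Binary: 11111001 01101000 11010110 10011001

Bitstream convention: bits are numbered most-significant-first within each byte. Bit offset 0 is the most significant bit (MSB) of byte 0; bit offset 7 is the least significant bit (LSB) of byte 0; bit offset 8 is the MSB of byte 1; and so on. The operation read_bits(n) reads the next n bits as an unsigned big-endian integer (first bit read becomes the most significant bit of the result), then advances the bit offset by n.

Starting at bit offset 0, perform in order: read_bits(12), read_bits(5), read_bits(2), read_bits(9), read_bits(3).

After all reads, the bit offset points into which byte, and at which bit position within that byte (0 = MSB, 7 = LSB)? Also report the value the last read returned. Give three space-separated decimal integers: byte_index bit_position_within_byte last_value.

Answer: 3 7 4

Derivation:
Read 1: bits[0:12] width=12 -> value=3990 (bin 111110010110); offset now 12 = byte 1 bit 4; 20 bits remain
Read 2: bits[12:17] width=5 -> value=17 (bin 10001); offset now 17 = byte 2 bit 1; 15 bits remain
Read 3: bits[17:19] width=2 -> value=2 (bin 10); offset now 19 = byte 2 bit 3; 13 bits remain
Read 4: bits[19:28] width=9 -> value=361 (bin 101101001); offset now 28 = byte 3 bit 4; 4 bits remain
Read 5: bits[28:31] width=3 -> value=4 (bin 100); offset now 31 = byte 3 bit 7; 1 bits remain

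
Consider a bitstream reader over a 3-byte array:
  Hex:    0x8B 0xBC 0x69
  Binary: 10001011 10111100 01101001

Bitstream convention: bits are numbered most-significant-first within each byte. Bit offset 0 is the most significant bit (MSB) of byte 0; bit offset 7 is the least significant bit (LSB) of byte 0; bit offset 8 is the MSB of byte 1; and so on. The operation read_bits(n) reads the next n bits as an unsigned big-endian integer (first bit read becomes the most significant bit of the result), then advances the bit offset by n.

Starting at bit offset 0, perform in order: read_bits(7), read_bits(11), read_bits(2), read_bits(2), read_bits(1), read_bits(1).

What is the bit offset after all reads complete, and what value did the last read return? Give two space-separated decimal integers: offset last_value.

Answer: 24 1

Derivation:
Read 1: bits[0:7] width=7 -> value=69 (bin 1000101); offset now 7 = byte 0 bit 7; 17 bits remain
Read 2: bits[7:18] width=11 -> value=1777 (bin 11011110001); offset now 18 = byte 2 bit 2; 6 bits remain
Read 3: bits[18:20] width=2 -> value=2 (bin 10); offset now 20 = byte 2 bit 4; 4 bits remain
Read 4: bits[20:22] width=2 -> value=2 (bin 10); offset now 22 = byte 2 bit 6; 2 bits remain
Read 5: bits[22:23] width=1 -> value=0 (bin 0); offset now 23 = byte 2 bit 7; 1 bits remain
Read 6: bits[23:24] width=1 -> value=1 (bin 1); offset now 24 = byte 3 bit 0; 0 bits remain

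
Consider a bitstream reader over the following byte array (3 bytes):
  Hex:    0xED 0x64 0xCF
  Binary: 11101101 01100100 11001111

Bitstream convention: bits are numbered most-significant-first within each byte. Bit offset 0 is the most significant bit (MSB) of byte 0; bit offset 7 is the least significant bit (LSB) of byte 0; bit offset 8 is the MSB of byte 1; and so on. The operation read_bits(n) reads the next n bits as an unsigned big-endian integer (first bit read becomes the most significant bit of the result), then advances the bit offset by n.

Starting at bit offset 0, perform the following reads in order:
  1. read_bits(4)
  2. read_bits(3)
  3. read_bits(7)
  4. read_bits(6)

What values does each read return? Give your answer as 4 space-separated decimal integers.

Read 1: bits[0:4] width=4 -> value=14 (bin 1110); offset now 4 = byte 0 bit 4; 20 bits remain
Read 2: bits[4:7] width=3 -> value=6 (bin 110); offset now 7 = byte 0 bit 7; 17 bits remain
Read 3: bits[7:14] width=7 -> value=89 (bin 1011001); offset now 14 = byte 1 bit 6; 10 bits remain
Read 4: bits[14:20] width=6 -> value=12 (bin 001100); offset now 20 = byte 2 bit 4; 4 bits remain

Answer: 14 6 89 12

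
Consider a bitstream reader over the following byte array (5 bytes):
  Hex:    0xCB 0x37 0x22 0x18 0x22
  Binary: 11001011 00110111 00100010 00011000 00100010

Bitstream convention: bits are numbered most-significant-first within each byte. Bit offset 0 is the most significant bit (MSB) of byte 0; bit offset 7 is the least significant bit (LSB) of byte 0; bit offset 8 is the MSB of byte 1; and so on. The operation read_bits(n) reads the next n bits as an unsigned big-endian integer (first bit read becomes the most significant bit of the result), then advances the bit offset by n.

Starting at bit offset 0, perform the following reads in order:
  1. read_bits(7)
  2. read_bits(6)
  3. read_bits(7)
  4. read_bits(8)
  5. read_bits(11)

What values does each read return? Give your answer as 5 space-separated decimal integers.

Answer: 101 38 114 33 1041

Derivation:
Read 1: bits[0:7] width=7 -> value=101 (bin 1100101); offset now 7 = byte 0 bit 7; 33 bits remain
Read 2: bits[7:13] width=6 -> value=38 (bin 100110); offset now 13 = byte 1 bit 5; 27 bits remain
Read 3: bits[13:20] width=7 -> value=114 (bin 1110010); offset now 20 = byte 2 bit 4; 20 bits remain
Read 4: bits[20:28] width=8 -> value=33 (bin 00100001); offset now 28 = byte 3 bit 4; 12 bits remain
Read 5: bits[28:39] width=11 -> value=1041 (bin 10000010001); offset now 39 = byte 4 bit 7; 1 bits remain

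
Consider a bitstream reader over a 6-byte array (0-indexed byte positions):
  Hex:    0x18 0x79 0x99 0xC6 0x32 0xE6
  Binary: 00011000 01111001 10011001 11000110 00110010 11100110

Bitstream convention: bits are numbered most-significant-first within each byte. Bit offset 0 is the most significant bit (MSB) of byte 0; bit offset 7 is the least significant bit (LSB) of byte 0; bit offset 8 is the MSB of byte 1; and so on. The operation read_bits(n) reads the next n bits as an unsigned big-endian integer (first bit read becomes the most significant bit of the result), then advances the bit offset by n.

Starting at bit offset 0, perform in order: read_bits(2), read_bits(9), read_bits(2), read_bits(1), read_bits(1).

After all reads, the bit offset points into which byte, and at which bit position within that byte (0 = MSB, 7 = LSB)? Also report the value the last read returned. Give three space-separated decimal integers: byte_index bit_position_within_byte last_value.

Answer: 1 7 0

Derivation:
Read 1: bits[0:2] width=2 -> value=0 (bin 00); offset now 2 = byte 0 bit 2; 46 bits remain
Read 2: bits[2:11] width=9 -> value=195 (bin 011000011); offset now 11 = byte 1 bit 3; 37 bits remain
Read 3: bits[11:13] width=2 -> value=3 (bin 11); offset now 13 = byte 1 bit 5; 35 bits remain
Read 4: bits[13:14] width=1 -> value=0 (bin 0); offset now 14 = byte 1 bit 6; 34 bits remain
Read 5: bits[14:15] width=1 -> value=0 (bin 0); offset now 15 = byte 1 bit 7; 33 bits remain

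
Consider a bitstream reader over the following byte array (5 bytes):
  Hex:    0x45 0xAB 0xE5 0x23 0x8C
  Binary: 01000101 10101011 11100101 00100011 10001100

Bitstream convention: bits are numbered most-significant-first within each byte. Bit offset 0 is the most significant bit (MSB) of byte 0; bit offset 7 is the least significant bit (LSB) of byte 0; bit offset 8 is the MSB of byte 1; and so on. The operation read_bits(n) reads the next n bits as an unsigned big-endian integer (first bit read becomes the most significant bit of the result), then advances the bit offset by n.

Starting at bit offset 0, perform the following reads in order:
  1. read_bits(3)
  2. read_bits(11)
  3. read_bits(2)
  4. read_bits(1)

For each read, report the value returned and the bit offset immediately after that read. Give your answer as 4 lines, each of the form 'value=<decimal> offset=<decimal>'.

Answer: value=2 offset=3
value=362 offset=14
value=3 offset=16
value=1 offset=17

Derivation:
Read 1: bits[0:3] width=3 -> value=2 (bin 010); offset now 3 = byte 0 bit 3; 37 bits remain
Read 2: bits[3:14] width=11 -> value=362 (bin 00101101010); offset now 14 = byte 1 bit 6; 26 bits remain
Read 3: bits[14:16] width=2 -> value=3 (bin 11); offset now 16 = byte 2 bit 0; 24 bits remain
Read 4: bits[16:17] width=1 -> value=1 (bin 1); offset now 17 = byte 2 bit 1; 23 bits remain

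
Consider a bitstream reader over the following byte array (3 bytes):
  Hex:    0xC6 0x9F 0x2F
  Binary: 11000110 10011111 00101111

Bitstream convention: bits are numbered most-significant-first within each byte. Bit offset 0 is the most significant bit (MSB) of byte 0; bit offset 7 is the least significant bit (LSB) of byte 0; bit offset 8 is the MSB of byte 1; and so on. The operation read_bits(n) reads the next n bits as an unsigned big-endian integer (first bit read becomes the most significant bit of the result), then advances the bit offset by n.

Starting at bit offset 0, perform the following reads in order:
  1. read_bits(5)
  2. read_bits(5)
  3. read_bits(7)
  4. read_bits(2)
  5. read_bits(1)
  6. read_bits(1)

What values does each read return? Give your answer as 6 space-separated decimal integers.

Answer: 24 26 62 1 0 1

Derivation:
Read 1: bits[0:5] width=5 -> value=24 (bin 11000); offset now 5 = byte 0 bit 5; 19 bits remain
Read 2: bits[5:10] width=5 -> value=26 (bin 11010); offset now 10 = byte 1 bit 2; 14 bits remain
Read 3: bits[10:17] width=7 -> value=62 (bin 0111110); offset now 17 = byte 2 bit 1; 7 bits remain
Read 4: bits[17:19] width=2 -> value=1 (bin 01); offset now 19 = byte 2 bit 3; 5 bits remain
Read 5: bits[19:20] width=1 -> value=0 (bin 0); offset now 20 = byte 2 bit 4; 4 bits remain
Read 6: bits[20:21] width=1 -> value=1 (bin 1); offset now 21 = byte 2 bit 5; 3 bits remain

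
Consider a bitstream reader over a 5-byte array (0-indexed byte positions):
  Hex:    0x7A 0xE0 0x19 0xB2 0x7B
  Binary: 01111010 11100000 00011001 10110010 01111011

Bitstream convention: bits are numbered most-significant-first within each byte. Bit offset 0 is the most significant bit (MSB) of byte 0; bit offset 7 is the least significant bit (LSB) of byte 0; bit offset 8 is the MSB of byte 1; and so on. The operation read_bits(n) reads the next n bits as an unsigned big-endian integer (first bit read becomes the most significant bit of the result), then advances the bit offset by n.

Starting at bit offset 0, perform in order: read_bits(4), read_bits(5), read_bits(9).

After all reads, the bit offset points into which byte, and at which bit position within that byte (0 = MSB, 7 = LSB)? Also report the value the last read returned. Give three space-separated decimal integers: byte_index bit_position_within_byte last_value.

Answer: 2 2 384

Derivation:
Read 1: bits[0:4] width=4 -> value=7 (bin 0111); offset now 4 = byte 0 bit 4; 36 bits remain
Read 2: bits[4:9] width=5 -> value=21 (bin 10101); offset now 9 = byte 1 bit 1; 31 bits remain
Read 3: bits[9:18] width=9 -> value=384 (bin 110000000); offset now 18 = byte 2 bit 2; 22 bits remain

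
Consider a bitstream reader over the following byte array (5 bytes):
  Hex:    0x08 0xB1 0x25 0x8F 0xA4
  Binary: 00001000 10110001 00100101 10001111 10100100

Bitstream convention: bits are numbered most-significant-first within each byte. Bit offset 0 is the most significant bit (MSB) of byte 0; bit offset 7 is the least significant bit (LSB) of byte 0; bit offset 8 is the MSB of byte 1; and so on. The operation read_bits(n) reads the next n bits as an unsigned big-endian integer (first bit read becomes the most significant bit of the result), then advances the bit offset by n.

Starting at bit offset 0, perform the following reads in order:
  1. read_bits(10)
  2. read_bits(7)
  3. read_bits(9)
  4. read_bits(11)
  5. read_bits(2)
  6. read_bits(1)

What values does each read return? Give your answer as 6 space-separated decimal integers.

Answer: 34 98 150 500 2 0

Derivation:
Read 1: bits[0:10] width=10 -> value=34 (bin 0000100010); offset now 10 = byte 1 bit 2; 30 bits remain
Read 2: bits[10:17] width=7 -> value=98 (bin 1100010); offset now 17 = byte 2 bit 1; 23 bits remain
Read 3: bits[17:26] width=9 -> value=150 (bin 010010110); offset now 26 = byte 3 bit 2; 14 bits remain
Read 4: bits[26:37] width=11 -> value=500 (bin 00111110100); offset now 37 = byte 4 bit 5; 3 bits remain
Read 5: bits[37:39] width=2 -> value=2 (bin 10); offset now 39 = byte 4 bit 7; 1 bits remain
Read 6: bits[39:40] width=1 -> value=0 (bin 0); offset now 40 = byte 5 bit 0; 0 bits remain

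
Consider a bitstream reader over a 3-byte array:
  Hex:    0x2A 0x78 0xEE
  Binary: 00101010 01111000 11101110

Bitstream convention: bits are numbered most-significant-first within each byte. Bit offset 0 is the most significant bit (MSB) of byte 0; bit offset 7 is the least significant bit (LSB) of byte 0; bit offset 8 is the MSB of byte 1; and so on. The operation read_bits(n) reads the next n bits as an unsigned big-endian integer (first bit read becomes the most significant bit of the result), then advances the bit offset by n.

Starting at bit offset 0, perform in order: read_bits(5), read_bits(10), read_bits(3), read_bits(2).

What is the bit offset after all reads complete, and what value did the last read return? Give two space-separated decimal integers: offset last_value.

Answer: 20 2

Derivation:
Read 1: bits[0:5] width=5 -> value=5 (bin 00101); offset now 5 = byte 0 bit 5; 19 bits remain
Read 2: bits[5:15] width=10 -> value=316 (bin 0100111100); offset now 15 = byte 1 bit 7; 9 bits remain
Read 3: bits[15:18] width=3 -> value=3 (bin 011); offset now 18 = byte 2 bit 2; 6 bits remain
Read 4: bits[18:20] width=2 -> value=2 (bin 10); offset now 20 = byte 2 bit 4; 4 bits remain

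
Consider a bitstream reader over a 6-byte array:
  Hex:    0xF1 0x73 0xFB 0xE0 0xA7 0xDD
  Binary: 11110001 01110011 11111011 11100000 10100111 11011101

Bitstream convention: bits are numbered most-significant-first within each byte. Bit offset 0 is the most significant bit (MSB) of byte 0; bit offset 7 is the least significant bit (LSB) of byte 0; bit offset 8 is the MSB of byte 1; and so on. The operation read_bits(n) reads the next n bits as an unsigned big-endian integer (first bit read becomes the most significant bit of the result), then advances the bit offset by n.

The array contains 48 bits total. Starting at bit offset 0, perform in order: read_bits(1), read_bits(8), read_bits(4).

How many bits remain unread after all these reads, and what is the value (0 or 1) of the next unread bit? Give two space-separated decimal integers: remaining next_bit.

Answer: 35 0

Derivation:
Read 1: bits[0:1] width=1 -> value=1 (bin 1); offset now 1 = byte 0 bit 1; 47 bits remain
Read 2: bits[1:9] width=8 -> value=226 (bin 11100010); offset now 9 = byte 1 bit 1; 39 bits remain
Read 3: bits[9:13] width=4 -> value=14 (bin 1110); offset now 13 = byte 1 bit 5; 35 bits remain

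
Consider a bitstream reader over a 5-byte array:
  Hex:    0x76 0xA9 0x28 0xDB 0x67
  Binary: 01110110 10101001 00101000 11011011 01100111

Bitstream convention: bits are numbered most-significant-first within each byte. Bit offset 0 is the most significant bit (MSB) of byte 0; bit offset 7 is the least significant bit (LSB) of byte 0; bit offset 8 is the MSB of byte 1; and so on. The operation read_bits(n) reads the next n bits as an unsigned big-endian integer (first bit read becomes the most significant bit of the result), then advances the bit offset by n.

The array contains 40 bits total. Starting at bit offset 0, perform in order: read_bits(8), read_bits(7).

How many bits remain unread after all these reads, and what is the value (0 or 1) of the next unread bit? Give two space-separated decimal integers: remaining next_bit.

Answer: 25 1

Derivation:
Read 1: bits[0:8] width=8 -> value=118 (bin 01110110); offset now 8 = byte 1 bit 0; 32 bits remain
Read 2: bits[8:15] width=7 -> value=84 (bin 1010100); offset now 15 = byte 1 bit 7; 25 bits remain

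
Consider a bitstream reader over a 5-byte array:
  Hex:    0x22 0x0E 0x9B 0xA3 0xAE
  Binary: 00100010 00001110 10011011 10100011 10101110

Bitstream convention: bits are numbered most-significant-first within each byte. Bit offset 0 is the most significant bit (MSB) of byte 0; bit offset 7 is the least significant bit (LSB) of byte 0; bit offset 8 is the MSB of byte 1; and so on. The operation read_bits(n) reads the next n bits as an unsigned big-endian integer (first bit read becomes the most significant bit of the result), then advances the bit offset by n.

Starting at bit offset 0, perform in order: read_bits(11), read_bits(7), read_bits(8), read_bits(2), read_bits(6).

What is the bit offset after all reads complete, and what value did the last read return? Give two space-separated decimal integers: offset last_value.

Answer: 34 14

Derivation:
Read 1: bits[0:11] width=11 -> value=272 (bin 00100010000); offset now 11 = byte 1 bit 3; 29 bits remain
Read 2: bits[11:18] width=7 -> value=58 (bin 0111010); offset now 18 = byte 2 bit 2; 22 bits remain
Read 3: bits[18:26] width=8 -> value=110 (bin 01101110); offset now 26 = byte 3 bit 2; 14 bits remain
Read 4: bits[26:28] width=2 -> value=2 (bin 10); offset now 28 = byte 3 bit 4; 12 bits remain
Read 5: bits[28:34] width=6 -> value=14 (bin 001110); offset now 34 = byte 4 bit 2; 6 bits remain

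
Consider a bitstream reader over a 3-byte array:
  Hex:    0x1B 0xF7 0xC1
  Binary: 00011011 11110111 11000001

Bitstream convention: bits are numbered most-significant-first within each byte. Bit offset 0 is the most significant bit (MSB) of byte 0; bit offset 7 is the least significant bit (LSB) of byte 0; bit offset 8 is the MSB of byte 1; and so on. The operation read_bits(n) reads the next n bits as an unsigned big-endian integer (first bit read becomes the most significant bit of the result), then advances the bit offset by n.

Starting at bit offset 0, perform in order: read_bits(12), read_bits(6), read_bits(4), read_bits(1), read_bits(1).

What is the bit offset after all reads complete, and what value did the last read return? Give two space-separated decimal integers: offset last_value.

Answer: 24 1

Derivation:
Read 1: bits[0:12] width=12 -> value=447 (bin 000110111111); offset now 12 = byte 1 bit 4; 12 bits remain
Read 2: bits[12:18] width=6 -> value=31 (bin 011111); offset now 18 = byte 2 bit 2; 6 bits remain
Read 3: bits[18:22] width=4 -> value=0 (bin 0000); offset now 22 = byte 2 bit 6; 2 bits remain
Read 4: bits[22:23] width=1 -> value=0 (bin 0); offset now 23 = byte 2 bit 7; 1 bits remain
Read 5: bits[23:24] width=1 -> value=1 (bin 1); offset now 24 = byte 3 bit 0; 0 bits remain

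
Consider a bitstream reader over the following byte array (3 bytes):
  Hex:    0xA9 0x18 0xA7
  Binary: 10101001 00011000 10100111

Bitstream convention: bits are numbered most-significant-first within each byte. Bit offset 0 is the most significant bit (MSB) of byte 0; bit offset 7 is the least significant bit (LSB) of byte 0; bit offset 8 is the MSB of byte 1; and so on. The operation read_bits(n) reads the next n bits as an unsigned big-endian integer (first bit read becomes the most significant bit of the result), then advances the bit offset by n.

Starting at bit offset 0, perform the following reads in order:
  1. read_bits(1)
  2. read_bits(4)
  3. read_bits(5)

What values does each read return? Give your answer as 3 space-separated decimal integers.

Answer: 1 5 4

Derivation:
Read 1: bits[0:1] width=1 -> value=1 (bin 1); offset now 1 = byte 0 bit 1; 23 bits remain
Read 2: bits[1:5] width=4 -> value=5 (bin 0101); offset now 5 = byte 0 bit 5; 19 bits remain
Read 3: bits[5:10] width=5 -> value=4 (bin 00100); offset now 10 = byte 1 bit 2; 14 bits remain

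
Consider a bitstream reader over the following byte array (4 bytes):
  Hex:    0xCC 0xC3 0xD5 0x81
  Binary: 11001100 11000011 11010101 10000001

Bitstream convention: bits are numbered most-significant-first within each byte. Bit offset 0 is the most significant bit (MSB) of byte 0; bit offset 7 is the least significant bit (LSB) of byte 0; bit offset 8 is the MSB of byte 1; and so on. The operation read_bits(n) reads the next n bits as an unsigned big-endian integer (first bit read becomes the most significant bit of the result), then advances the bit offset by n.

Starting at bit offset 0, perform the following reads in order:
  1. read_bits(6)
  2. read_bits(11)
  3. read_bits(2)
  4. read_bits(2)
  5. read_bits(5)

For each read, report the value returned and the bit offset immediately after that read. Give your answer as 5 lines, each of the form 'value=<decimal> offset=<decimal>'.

Read 1: bits[0:6] width=6 -> value=51 (bin 110011); offset now 6 = byte 0 bit 6; 26 bits remain
Read 2: bits[6:17] width=11 -> value=391 (bin 00110000111); offset now 17 = byte 2 bit 1; 15 bits remain
Read 3: bits[17:19] width=2 -> value=2 (bin 10); offset now 19 = byte 2 bit 3; 13 bits remain
Read 4: bits[19:21] width=2 -> value=2 (bin 10); offset now 21 = byte 2 bit 5; 11 bits remain
Read 5: bits[21:26] width=5 -> value=22 (bin 10110); offset now 26 = byte 3 bit 2; 6 bits remain

Answer: value=51 offset=6
value=391 offset=17
value=2 offset=19
value=2 offset=21
value=22 offset=26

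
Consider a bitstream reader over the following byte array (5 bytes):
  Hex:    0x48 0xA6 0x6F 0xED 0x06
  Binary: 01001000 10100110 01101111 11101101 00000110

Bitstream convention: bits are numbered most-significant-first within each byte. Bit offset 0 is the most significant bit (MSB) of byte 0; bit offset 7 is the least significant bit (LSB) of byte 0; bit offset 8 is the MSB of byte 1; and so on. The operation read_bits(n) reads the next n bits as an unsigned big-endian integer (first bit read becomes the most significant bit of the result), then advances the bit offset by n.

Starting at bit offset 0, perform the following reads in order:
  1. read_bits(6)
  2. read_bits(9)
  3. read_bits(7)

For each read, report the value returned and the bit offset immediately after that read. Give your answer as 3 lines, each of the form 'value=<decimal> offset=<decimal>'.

Answer: value=18 offset=6
value=83 offset=15
value=27 offset=22

Derivation:
Read 1: bits[0:6] width=6 -> value=18 (bin 010010); offset now 6 = byte 0 bit 6; 34 bits remain
Read 2: bits[6:15] width=9 -> value=83 (bin 001010011); offset now 15 = byte 1 bit 7; 25 bits remain
Read 3: bits[15:22] width=7 -> value=27 (bin 0011011); offset now 22 = byte 2 bit 6; 18 bits remain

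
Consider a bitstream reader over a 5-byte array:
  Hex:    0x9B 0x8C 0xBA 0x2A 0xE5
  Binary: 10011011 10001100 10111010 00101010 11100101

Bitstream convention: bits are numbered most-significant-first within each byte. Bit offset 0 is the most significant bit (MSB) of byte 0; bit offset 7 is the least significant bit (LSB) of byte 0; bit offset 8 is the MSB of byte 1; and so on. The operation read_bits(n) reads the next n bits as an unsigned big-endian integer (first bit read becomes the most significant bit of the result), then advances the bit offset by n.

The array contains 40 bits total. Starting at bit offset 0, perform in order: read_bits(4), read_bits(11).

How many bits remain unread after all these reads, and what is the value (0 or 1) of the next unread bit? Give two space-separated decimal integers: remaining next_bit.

Read 1: bits[0:4] width=4 -> value=9 (bin 1001); offset now 4 = byte 0 bit 4; 36 bits remain
Read 2: bits[4:15] width=11 -> value=1478 (bin 10111000110); offset now 15 = byte 1 bit 7; 25 bits remain

Answer: 25 0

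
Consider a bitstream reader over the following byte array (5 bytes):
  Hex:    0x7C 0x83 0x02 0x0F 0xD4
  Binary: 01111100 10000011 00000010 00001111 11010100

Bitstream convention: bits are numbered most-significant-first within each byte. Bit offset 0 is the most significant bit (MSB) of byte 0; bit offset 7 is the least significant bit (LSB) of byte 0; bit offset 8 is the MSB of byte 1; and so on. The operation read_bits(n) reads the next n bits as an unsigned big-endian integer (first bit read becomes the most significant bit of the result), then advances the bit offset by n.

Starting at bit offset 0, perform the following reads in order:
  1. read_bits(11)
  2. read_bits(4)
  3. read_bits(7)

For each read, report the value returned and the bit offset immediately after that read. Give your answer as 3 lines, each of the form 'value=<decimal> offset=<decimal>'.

Answer: value=996 offset=11
value=1 offset=15
value=64 offset=22

Derivation:
Read 1: bits[0:11] width=11 -> value=996 (bin 01111100100); offset now 11 = byte 1 bit 3; 29 bits remain
Read 2: bits[11:15] width=4 -> value=1 (bin 0001); offset now 15 = byte 1 bit 7; 25 bits remain
Read 3: bits[15:22] width=7 -> value=64 (bin 1000000); offset now 22 = byte 2 bit 6; 18 bits remain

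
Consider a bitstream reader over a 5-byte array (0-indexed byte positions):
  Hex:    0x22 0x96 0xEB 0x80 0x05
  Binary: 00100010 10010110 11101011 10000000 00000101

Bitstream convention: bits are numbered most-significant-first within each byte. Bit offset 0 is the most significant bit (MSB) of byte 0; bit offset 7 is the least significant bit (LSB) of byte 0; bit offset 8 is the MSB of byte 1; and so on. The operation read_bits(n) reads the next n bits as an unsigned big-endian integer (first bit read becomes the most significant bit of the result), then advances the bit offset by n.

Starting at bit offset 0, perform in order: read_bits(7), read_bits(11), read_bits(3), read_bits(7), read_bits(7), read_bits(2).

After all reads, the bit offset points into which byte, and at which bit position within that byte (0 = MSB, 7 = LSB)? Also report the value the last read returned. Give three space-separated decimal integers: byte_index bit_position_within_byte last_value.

Answer: 4 5 0

Derivation:
Read 1: bits[0:7] width=7 -> value=17 (bin 0010001); offset now 7 = byte 0 bit 7; 33 bits remain
Read 2: bits[7:18] width=11 -> value=603 (bin 01001011011); offset now 18 = byte 2 bit 2; 22 bits remain
Read 3: bits[18:21] width=3 -> value=5 (bin 101); offset now 21 = byte 2 bit 5; 19 bits remain
Read 4: bits[21:28] width=7 -> value=56 (bin 0111000); offset now 28 = byte 3 bit 4; 12 bits remain
Read 5: bits[28:35] width=7 -> value=0 (bin 0000000); offset now 35 = byte 4 bit 3; 5 bits remain
Read 6: bits[35:37] width=2 -> value=0 (bin 00); offset now 37 = byte 4 bit 5; 3 bits remain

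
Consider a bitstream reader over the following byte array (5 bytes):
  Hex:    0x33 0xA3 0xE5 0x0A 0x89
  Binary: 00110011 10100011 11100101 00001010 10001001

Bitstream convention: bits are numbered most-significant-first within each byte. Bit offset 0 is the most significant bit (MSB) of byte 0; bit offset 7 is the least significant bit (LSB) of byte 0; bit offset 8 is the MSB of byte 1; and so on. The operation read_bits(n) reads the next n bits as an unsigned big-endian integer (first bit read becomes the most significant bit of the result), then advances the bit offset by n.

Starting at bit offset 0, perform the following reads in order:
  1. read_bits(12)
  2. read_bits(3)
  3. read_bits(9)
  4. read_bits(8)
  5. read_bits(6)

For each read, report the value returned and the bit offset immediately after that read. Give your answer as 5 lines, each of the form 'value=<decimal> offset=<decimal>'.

Answer: value=826 offset=12
value=1 offset=15
value=485 offset=24
value=10 offset=32
value=34 offset=38

Derivation:
Read 1: bits[0:12] width=12 -> value=826 (bin 001100111010); offset now 12 = byte 1 bit 4; 28 bits remain
Read 2: bits[12:15] width=3 -> value=1 (bin 001); offset now 15 = byte 1 bit 7; 25 bits remain
Read 3: bits[15:24] width=9 -> value=485 (bin 111100101); offset now 24 = byte 3 bit 0; 16 bits remain
Read 4: bits[24:32] width=8 -> value=10 (bin 00001010); offset now 32 = byte 4 bit 0; 8 bits remain
Read 5: bits[32:38] width=6 -> value=34 (bin 100010); offset now 38 = byte 4 bit 6; 2 bits remain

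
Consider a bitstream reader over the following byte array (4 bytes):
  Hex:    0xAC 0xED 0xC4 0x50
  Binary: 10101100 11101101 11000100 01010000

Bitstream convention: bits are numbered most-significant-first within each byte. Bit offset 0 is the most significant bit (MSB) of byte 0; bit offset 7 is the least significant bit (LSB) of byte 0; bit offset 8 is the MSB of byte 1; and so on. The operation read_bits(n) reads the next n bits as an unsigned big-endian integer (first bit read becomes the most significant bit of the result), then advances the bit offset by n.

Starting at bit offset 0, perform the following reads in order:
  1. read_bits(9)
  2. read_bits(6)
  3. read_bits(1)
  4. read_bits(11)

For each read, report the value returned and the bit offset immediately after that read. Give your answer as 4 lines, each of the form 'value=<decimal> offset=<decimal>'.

Read 1: bits[0:9] width=9 -> value=345 (bin 101011001); offset now 9 = byte 1 bit 1; 23 bits remain
Read 2: bits[9:15] width=6 -> value=54 (bin 110110); offset now 15 = byte 1 bit 7; 17 bits remain
Read 3: bits[15:16] width=1 -> value=1 (bin 1); offset now 16 = byte 2 bit 0; 16 bits remain
Read 4: bits[16:27] width=11 -> value=1570 (bin 11000100010); offset now 27 = byte 3 bit 3; 5 bits remain

Answer: value=345 offset=9
value=54 offset=15
value=1 offset=16
value=1570 offset=27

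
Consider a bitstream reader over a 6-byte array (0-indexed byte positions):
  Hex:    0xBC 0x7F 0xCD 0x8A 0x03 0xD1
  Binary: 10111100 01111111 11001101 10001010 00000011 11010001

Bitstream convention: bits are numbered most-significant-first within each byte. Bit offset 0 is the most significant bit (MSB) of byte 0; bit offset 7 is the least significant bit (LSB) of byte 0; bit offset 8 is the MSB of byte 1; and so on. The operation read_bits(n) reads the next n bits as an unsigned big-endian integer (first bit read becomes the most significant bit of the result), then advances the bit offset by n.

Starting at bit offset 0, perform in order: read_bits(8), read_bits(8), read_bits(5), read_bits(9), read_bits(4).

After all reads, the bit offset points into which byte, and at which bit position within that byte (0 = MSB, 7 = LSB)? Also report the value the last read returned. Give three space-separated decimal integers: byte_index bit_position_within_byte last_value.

Answer: 4 2 8

Derivation:
Read 1: bits[0:8] width=8 -> value=188 (bin 10111100); offset now 8 = byte 1 bit 0; 40 bits remain
Read 2: bits[8:16] width=8 -> value=127 (bin 01111111); offset now 16 = byte 2 bit 0; 32 bits remain
Read 3: bits[16:21] width=5 -> value=25 (bin 11001); offset now 21 = byte 2 bit 5; 27 bits remain
Read 4: bits[21:30] width=9 -> value=354 (bin 101100010); offset now 30 = byte 3 bit 6; 18 bits remain
Read 5: bits[30:34] width=4 -> value=8 (bin 1000); offset now 34 = byte 4 bit 2; 14 bits remain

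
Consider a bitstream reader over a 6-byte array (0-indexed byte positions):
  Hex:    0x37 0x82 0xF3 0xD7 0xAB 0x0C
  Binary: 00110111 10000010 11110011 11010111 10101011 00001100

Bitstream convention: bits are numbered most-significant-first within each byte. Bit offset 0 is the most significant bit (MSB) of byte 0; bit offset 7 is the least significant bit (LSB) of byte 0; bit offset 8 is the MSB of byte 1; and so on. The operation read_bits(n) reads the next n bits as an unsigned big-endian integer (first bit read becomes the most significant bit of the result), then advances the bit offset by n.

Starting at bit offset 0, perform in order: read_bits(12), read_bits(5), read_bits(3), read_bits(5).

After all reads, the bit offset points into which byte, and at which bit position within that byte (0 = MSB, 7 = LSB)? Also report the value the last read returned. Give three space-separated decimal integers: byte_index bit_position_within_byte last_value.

Read 1: bits[0:12] width=12 -> value=888 (bin 001101111000); offset now 12 = byte 1 bit 4; 36 bits remain
Read 2: bits[12:17] width=5 -> value=5 (bin 00101); offset now 17 = byte 2 bit 1; 31 bits remain
Read 3: bits[17:20] width=3 -> value=7 (bin 111); offset now 20 = byte 2 bit 4; 28 bits remain
Read 4: bits[20:25] width=5 -> value=7 (bin 00111); offset now 25 = byte 3 bit 1; 23 bits remain

Answer: 3 1 7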